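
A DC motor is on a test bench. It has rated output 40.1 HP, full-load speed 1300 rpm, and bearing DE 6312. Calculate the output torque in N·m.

220 N·m

P_out = 40.1 × 746 = 29915 W
ω = 2π × 1300/60 = 136.1 rad/s
τ = P_out/ω = 29915/136.1 = 220 N·m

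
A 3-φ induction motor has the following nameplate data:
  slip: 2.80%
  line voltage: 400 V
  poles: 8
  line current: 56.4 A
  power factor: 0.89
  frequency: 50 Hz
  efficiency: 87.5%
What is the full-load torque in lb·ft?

294 lb·ft

P_in = √3·V·I·cosφ = 1.732 × 400 × 56.4 × 0.89 = 34776 W
P_out = η·P_in = 0.875 × 34776 = 30429 W
n_s = 120×50/8 = 750 rpm; n = 750×(1−0.028) = 729 rpm
ω = 2π×729/60 = 76.34 rad/s
τ = P_out/ω = 30429/76.34 = 398.6 N·m
In lb·ft: 398.6/1.356 = 294 lb·ft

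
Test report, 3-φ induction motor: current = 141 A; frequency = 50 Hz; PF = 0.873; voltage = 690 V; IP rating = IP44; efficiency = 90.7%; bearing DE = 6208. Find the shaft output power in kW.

133 kW

P_in = √3·V·I·cosφ = 1.732 × 690 × 141 × 0.873 = 147106 W
P_out = η·P_in = 0.907 × 147106 = 133425 W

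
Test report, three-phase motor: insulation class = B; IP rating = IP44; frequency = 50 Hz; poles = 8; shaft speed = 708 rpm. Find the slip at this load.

5.60 %

n_s = 120f/p = 120×50/8 = 750 rpm
s = (n_s − n)/n_s = (750 − 708)/750 = 0.0560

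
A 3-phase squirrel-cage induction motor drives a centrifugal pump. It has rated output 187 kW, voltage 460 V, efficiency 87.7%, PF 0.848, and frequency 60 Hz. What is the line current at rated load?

P_out = 187 kW = 187000 W
P_in = P_out / η = 187000 / 0.877 = 213227 W
I_L = P_in / (√3·V_L·cosφ) = 213227 / (1.732 × 460 × 0.848) = 316 A

316 A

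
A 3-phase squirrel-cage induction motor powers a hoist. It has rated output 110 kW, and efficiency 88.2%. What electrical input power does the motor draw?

125 kW

P_out = 110000 W
P_in = P_out/η = 110000/0.882 = 124717 W = 125 kW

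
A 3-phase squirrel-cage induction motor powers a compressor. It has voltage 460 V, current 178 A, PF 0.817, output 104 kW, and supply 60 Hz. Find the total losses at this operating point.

P_in = √3·V·I·cosφ = 1.732×460×178×0.817 = 115864 W
P_out = 104000 W
Losses = P_in − P_out = 115864 − 104000 = 11864 W

11900 W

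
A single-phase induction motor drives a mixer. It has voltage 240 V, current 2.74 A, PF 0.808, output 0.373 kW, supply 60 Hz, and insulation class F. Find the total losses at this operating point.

P_in = V·I·cosφ = 240×2.74×0.808 = 531 W
P_out = 373 W
Losses = P_in − P_out = 531 − 373 = 158 W

158 W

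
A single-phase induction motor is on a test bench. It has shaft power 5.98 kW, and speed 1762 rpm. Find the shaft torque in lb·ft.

ω = 2π × 1762/60 = 184.5 rad/s
τ = P/ω = 5980/184.5 = 32.41 N·m
In lb·ft: 32.41/1.356 = 23.9 lb·ft

23.9 lb·ft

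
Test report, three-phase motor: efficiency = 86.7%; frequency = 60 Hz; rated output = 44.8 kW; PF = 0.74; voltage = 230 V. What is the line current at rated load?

175 A

P_out = 44.8 kW = 44800 W
P_in = P_out / η = 44800 / 0.867 = 51672 W
I_L = P_in / (√3·V_L·cosφ) = 51672 / (1.732 × 230 × 0.74) = 175 A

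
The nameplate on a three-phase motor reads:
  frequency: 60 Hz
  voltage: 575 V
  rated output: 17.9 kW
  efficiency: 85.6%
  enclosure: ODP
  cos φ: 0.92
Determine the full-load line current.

22.8 A

P_out = 17.9 kW = 17900 W
P_in = P_out / η = 17900 / 0.856 = 20911 W
I_L = P_in / (√3·V_L·cosφ) = 20911 / (1.732 × 575 × 0.92) = 22.8 A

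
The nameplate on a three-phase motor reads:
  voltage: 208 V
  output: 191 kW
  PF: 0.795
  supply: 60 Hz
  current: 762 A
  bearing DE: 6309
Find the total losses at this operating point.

P_in = √3·V·I·cosφ = 1.732×208×762×0.795 = 218239 W
P_out = 191000 W
Losses = P_in − P_out = 218239 − 191000 = 27239 W

27200 W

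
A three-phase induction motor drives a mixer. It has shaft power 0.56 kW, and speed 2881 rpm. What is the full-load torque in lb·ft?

ω = 2π × 2881/60 = 301.7 rad/s
τ = P/ω = 560/301.7 = 1.856 N·m
In lb·ft: 1.856/1.356 = 1.37 lb·ft

1.37 lb·ft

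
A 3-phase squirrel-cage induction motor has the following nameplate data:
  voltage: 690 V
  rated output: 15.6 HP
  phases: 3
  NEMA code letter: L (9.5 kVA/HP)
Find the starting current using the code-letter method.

124 A

S_LR = 9.5 × 15.6 = 148.2 kVA
I_LR = S_LR/(√3·V_L) = 148200/(1.732×690) = 124 A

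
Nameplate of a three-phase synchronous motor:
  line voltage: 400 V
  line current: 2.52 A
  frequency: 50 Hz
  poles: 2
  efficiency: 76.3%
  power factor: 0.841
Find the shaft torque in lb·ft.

2.63 lb·ft

P_in = √3·V·I·cosφ = 1.732 × 400 × 2.52 × 0.841 = 1468 W
P_out = η·P_in = 0.763 × 1468 = 1120 W
n = n_s = 120×50/2 = 3000 rpm (synchronous)
ω = 2π×3000/60 = 314.2 rad/s
τ = P_out/ω = 1120/314.2 = 3.565 N·m
In lb·ft: 3.565/1.356 = 2.63 lb·ft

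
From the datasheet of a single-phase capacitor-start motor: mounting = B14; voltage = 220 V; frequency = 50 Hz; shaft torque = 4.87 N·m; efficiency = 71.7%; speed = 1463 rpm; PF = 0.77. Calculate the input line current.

ω = 2π×1463/60 = 153.2 rad/s; P_out = τω = 4.87 × 153.2 = 746 W
P_in = P_out / η = 746 / 0.717 = 1040 W
I = P_in / (V·cosφ) = 1040 / (220 × 0.77) = 6.14 A

6.14 A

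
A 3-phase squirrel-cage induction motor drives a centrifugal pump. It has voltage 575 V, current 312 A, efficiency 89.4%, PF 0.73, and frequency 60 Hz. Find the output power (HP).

272 HP

P_in = √3·V·I·cosφ = 1.732 × 575 × 312 × 0.73 = 226826 W
P_out = η·P_in = 0.894 × 226826 = 202782 W
= 202782/746 = 272 HP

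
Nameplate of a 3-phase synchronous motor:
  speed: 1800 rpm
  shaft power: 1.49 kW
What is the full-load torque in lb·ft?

ω = 2π × 1800/60 = 188.5 rad/s
τ = P/ω = 1490/188.5 = 7.905 N·m
In lb·ft: 7.905/1.356 = 5.83 lb·ft

5.83 lb·ft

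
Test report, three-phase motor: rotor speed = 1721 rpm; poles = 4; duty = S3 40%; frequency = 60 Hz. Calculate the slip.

n_s = 120f/p = 120×60/4 = 1800 rpm
s = (n_s − n)/n_s = (1800 − 1721)/1800 = 0.0439

4.39 %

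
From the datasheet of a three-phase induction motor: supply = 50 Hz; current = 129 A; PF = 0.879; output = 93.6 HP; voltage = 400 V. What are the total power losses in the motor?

8730 W

P_in = √3·V·I·cosφ = 1.732×400×129×0.879 = 78557 W
P_out = 93.6×746 = 69826 W
Losses = P_in − P_out = 78557 − 69826 = 8731 W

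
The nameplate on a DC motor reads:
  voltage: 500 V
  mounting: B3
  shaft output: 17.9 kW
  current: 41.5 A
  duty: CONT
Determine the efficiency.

86.3 %

P_out = 17.9 kW = 17900 W
P_in = V·I = 500 × 41.5 = 20750 W
η = P_out / P_in = 17900 / 20750 = 0.863 = 86.3%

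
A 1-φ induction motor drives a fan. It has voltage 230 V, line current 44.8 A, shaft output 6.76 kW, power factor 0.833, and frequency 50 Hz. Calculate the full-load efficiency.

P_out = 6.76 kW = 6760 W
P_in = V·I·cosφ = 230 × 44.8 × 0.833 = 8583 W
η = P_out / P_in = 6760 / 8583 = 0.788 = 78.8%

78.8 %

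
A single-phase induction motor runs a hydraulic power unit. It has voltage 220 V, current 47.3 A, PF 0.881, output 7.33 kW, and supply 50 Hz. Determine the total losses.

1840 W

P_in = V·I·cosφ = 220×47.3×0.881 = 9168 W
P_out = 7330 W
Losses = P_in − P_out = 9168 − 7330 = 1838 W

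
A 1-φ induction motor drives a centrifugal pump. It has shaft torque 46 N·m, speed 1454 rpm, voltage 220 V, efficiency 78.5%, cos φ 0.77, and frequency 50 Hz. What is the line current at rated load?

52.7 A

ω = 2π×1454/60 = 152.3 rad/s; P_out = τω = 46 × 152.3 = 7006 W
P_in = P_out / η = 7006 / 0.785 = 8925 W
I = P_in / (V·cosφ) = 8925 / (220 × 0.77) = 52.7 A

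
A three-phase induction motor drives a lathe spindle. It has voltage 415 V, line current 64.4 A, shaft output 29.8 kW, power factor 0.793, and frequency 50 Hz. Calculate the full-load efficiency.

P_out = 29.8 kW = 29800 W
P_in = √3·V_L·I_L·cosφ = 1.732 × 415 × 64.4 × 0.793 = 36708 W
η = P_out / P_in = 29800 / 36708 = 0.812 = 81.2%

81.2 %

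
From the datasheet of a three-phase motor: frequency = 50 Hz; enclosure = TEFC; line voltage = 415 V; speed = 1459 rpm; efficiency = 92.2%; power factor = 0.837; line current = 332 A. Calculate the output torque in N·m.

1210 N·m

P_in = √3·V·I·cosφ = 1.732 × 415 × 332 × 0.837 = 199737 W
P_out = η·P_in = 0.922 × 199737 = 184158 W
n = 1459 rpm
ω = 2π×1459/60 = 152.8 rad/s
τ = P_out/ω = 184158/152.8 = 1210 N·m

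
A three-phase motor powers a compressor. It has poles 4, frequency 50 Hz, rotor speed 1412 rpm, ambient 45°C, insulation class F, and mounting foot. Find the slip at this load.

n_s = 120f/p = 120×50/4 = 1500 rpm
s = (n_s − n)/n_s = (1500 − 1412)/1500 = 0.0587

5.87 %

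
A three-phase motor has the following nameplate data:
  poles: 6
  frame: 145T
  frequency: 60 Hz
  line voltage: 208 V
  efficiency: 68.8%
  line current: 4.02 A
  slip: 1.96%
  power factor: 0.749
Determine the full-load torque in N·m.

6.06 N·m

P_in = √3·V·I·cosφ = 1.732 × 208 × 4.02 × 0.749 = 1085 W
P_out = η·P_in = 0.688 × 1085 = 746 W
n_s = 120×60/6 = 1200 rpm; n = 1200×(1−0.0196) = 1176 rpm
ω = 2π×1176/60 = 123.2 rad/s
τ = P_out/ω = 746/123.2 = 6.06 N·m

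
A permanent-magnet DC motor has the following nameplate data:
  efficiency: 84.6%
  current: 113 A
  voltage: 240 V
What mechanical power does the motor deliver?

P_in = V·I = 240 × 113 = 27120 W
P_out = η·P_in = 0.846 × 27120 = 22944 W

22.9 kW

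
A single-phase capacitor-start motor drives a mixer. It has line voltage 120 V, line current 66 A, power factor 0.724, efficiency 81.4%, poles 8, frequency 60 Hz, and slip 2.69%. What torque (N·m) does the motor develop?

P_in = V·I·cosφ = 120 × 66 × 0.724 = 5734 W
P_out = η·P_in = 0.814 × 5734 = 4667 W
n_s = 120×60/8 = 900 rpm; n = 900×(1−0.0269) = 876 rpm
ω = 2π×876/60 = 91.73 rad/s
τ = P_out/ω = 4667/91.73 = 50.9 N·m

50.9 N·m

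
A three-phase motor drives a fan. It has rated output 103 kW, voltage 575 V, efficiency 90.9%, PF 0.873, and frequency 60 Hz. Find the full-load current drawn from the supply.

P_out = 103 kW = 103000 W
P_in = P_out / η = 103000 / 0.909 = 113311 W
I_L = P_in / (√3·V_L·cosφ) = 113311 / (1.732 × 575 × 0.873) = 130 A

130 A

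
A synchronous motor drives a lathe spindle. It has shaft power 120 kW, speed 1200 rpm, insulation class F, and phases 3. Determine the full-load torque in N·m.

955 N·m

ω = 2π × 1200/60 = 125.7 rad/s
τ = P/ω = 120000/125.7 = 955 N·m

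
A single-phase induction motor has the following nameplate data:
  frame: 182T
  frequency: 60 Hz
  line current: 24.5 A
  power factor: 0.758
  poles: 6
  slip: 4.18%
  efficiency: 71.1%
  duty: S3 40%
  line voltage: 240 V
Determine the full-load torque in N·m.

26.3 N·m

P_in = V·I·cosφ = 240 × 24.5 × 0.758 = 4457 W
P_out = η·P_in = 0.711 × 4457 = 3169 W
n_s = 120×60/6 = 1200 rpm; n = 1200×(1−0.0418) = 1150 rpm
ω = 2π×1150/60 = 120.4 rad/s
τ = P_out/ω = 3169/120.4 = 26.3 N·m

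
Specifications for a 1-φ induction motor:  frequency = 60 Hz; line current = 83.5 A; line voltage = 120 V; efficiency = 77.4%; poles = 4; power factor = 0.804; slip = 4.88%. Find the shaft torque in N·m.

34.8 N·m

P_in = V·I·cosφ = 120 × 83.5 × 0.804 = 8056 W
P_out = η·P_in = 0.774 × 8056 = 6235 W
n_s = 120×60/4 = 1800 rpm; n = 1800×(1−0.0488) = 1712 rpm
ω = 2π×1712/60 = 179.3 rad/s
τ = P_out/ω = 6235/179.3 = 34.8 N·m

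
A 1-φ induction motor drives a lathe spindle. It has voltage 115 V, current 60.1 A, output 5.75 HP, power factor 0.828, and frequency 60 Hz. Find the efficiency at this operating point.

75.0 %

P_out = 5.75 × 746 = 4290 W
P_in = V·I·cosφ = 115 × 60.1 × 0.828 = 5723 W
η = P_out / P_in = 4290 / 5723 = 0.750 = 75.0%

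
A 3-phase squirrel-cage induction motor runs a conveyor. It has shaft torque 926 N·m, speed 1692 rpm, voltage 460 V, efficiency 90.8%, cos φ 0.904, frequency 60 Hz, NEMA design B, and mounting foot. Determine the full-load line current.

251 A

ω = 2π×1692/60 = 177.2 rad/s; P_out = τω = 926 × 177.2 = 164087 W
P_in = P_out / η = 164087 / 0.908 = 180713 W
I_L = P_in / (√3·V_L·cosφ) = 180713 / (1.732 × 460 × 0.904) = 251 A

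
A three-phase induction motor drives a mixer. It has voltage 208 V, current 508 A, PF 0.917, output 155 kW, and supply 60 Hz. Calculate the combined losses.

P_in = √3·V·I·cosφ = 1.732×208×508×0.917 = 167820 W
P_out = 155000 W
Losses = P_in − P_out = 167820 − 155000 = 12820 W

12800 W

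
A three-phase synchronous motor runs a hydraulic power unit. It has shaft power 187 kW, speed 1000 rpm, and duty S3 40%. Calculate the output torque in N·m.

ω = 2π × 1000/60 = 104.7 rad/s
τ = P/ω = 187000/104.7 = 1790 N·m

1790 N·m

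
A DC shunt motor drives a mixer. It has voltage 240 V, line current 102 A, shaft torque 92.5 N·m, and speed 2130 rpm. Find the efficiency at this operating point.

84.3 %

ω = 2π × 2130/60 = 223.1 rad/s; P_out = τω = 92.5 × 223.1 = 20637 W
P_in = V·I = 240 × 102 = 24480 W
η = P_out / P_in = 20637 / 24480 = 0.843 = 84.3%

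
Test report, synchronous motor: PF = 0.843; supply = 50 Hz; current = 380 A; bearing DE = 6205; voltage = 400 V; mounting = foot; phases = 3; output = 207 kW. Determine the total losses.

P_in = √3·V·I·cosφ = 1.732×400×380×0.843 = 221932 W
P_out = 207000 W
Losses = P_in − P_out = 221932 − 207000 = 14932 W

14900 W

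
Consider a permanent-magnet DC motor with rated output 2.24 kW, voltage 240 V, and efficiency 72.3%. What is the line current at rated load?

P_out = 2.24 kW = 2240 W
P_in = P_out / η = 2240 / 0.723 = 3098 W
I = P_in / V = 3098 / 240 = 12.9 A

12.9 A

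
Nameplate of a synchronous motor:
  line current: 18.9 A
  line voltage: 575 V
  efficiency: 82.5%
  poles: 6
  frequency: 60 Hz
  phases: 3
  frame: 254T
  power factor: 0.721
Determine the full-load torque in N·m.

P_in = √3·V·I·cosφ = 1.732 × 575 × 18.9 × 0.721 = 13571 W
P_out = η·P_in = 0.825 × 13571 = 11196 W
n = n_s = 120×60/6 = 1200 rpm (synchronous)
ω = 2π×1200/60 = 125.7 rad/s
τ = P_out/ω = 11196/125.7 = 89.1 N·m

89.1 N·m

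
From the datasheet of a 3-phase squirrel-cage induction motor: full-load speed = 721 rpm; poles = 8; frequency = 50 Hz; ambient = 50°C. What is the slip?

n_s = 120f/p = 120×50/8 = 750 rpm
s = (n_s − n)/n_s = (750 − 721)/750 = 0.0387

3.87 %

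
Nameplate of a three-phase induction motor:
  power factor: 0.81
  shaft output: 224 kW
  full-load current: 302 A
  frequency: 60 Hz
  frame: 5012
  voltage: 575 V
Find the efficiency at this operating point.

P_out = 224 kW = 224000 W
P_in = √3·V_L·I_L·cosφ = 1.732 × 575 × 302 × 0.81 = 243617 W
η = P_out / P_in = 224000 / 243617 = 0.919 = 91.9%

91.9 %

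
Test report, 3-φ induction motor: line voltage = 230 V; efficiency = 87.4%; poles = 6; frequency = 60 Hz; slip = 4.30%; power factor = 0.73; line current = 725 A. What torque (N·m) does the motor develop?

1530 N·m

P_in = √3·V·I·cosφ = 1.732 × 230 × 725 × 0.73 = 210832 W
P_out = η·P_in = 0.874 × 210832 = 184267 W
n_s = 120×60/6 = 1200 rpm; n = 1200×(1−0.043) = 1148 rpm
ω = 2π×1148/60 = 120.2 rad/s
τ = P_out/ω = 184267/120.2 = 1530 N·m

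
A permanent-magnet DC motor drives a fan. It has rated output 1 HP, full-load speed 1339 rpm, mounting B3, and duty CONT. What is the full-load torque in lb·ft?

P_out = 1 × 746 = 746 W
ω = 2π × 1339/60 = 140.2 rad/s
τ = P_out/ω = 746/140.2 = 5.321 N·m
In lb·ft: 5.321/1.356 = 3.92 lb·ft

3.92 lb·ft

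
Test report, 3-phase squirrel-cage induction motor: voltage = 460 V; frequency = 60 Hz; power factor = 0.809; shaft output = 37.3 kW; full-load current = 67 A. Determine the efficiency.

P_out = 37.3 kW = 37300 W
P_in = √3·V_L·I_L·cosφ = 1.732 × 460 × 67 × 0.809 = 43185 W
η = P_out / P_in = 37300 / 43185 = 0.864 = 86.4%

86.4 %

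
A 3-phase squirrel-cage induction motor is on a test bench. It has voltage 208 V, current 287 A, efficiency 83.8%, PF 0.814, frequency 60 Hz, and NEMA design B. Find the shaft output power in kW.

70.5 kW

P_in = √3·V·I·cosφ = 1.732 × 208 × 287 × 0.814 = 84162 W
P_out = η·P_in = 0.838 × 84162 = 70528 W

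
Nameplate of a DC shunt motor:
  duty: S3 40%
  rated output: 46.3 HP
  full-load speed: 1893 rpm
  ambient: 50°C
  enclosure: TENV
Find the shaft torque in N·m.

P_out = 46.3 × 746 = 34540 W
ω = 2π × 1893/60 = 198.2 rad/s
τ = P_out/ω = 34540/198.2 = 174 N·m

174 N·m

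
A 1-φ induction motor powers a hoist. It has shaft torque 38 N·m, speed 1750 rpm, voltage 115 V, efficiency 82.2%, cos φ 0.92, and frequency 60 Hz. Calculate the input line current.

80.1 A

ω = 2π×1750/60 = 183.3 rad/s; P_out = τω = 38 × 183.3 = 6965 W
P_in = P_out / η = 6965 / 0.822 = 8473 W
I = P_in / (V·cosφ) = 8473 / (115 × 0.92) = 80.1 A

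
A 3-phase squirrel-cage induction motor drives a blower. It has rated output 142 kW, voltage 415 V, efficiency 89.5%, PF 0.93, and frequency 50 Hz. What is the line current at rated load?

P_out = 142 kW = 142000 W
P_in = P_out / η = 142000 / 0.895 = 158659 W
I_L = P_in / (√3·V_L·cosφ) = 158659 / (1.732 × 415 × 0.93) = 237 A

237 A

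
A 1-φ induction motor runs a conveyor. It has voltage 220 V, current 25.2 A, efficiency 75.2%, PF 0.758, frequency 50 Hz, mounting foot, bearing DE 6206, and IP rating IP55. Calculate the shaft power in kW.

P_in = V·I·cosφ = 220 × 25.2 × 0.758 = 4202 W
P_out = η·P_in = 0.752 × 4202 = 3160 W

3.16 kW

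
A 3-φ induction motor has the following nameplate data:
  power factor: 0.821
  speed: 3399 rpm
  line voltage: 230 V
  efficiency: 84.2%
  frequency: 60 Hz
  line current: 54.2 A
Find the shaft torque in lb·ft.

30.9 lb·ft

P_in = √3·V·I·cosφ = 1.732 × 230 × 54.2 × 0.821 = 17726 W
P_out = η·P_in = 0.842 × 17726 = 14925 W
n = 3399 rpm
ω = 2π×3399/60 = 355.9 rad/s
τ = P_out/ω = 14925/355.9 = 41.94 N·m
In lb·ft: 41.94/1.356 = 30.9 lb·ft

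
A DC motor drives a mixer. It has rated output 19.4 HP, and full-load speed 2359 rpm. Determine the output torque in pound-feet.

43.2 lb·ft

P_out = 19.4 × 746 = 14472 W
ω = 2π × 2359/60 = 247 rad/s
τ = P_out/ω = 14472/247 = 58.59 N·m
In lb·ft: 58.59/1.356 = 43.2 lb·ft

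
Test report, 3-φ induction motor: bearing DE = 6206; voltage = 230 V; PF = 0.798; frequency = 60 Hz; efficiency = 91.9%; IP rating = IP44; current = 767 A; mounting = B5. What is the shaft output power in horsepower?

300 HP

P_in = √3·V·I·cosφ = 1.732 × 230 × 767 × 0.798 = 243823 W
P_out = η·P_in = 0.919 × 243823 = 224073 W
= 224073/746 = 300 HP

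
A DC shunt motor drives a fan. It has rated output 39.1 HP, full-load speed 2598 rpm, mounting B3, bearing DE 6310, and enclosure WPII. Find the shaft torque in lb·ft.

P_out = 39.1 × 746 = 29169 W
ω = 2π × 2598/60 = 272.1 rad/s
τ = P_out/ω = 29169/272.1 = 107.2 N·m
In lb·ft: 107.2/1.356 = 79.1 lb·ft

79.1 lb·ft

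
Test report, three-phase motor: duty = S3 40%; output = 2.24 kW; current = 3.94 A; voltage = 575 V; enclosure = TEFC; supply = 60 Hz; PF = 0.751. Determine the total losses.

P_in = √3·V·I·cosφ = 1.732×575×3.94×0.751 = 2947 W
P_out = 2240 W
Losses = P_in − P_out = 2947 − 2240 = 707 W

707 W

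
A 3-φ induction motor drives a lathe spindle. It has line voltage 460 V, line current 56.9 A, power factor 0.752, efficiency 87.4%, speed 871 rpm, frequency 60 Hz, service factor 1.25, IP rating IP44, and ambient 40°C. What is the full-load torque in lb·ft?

P_in = √3·V·I·cosφ = 1.732 × 460 × 56.9 × 0.752 = 34091 W
P_out = η·P_in = 0.874 × 34091 = 29796 W
n = 871 rpm
ω = 2π×871/60 = 91.21 rad/s
τ = P_out/ω = 29796/91.21 = 326.7 N·m
In lb·ft: 326.7/1.356 = 241 lb·ft

241 lb·ft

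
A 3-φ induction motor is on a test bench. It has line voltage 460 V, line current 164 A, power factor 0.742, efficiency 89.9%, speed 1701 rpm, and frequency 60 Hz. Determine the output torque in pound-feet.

P_in = √3·V·I·cosφ = 1.732 × 460 × 164 × 0.742 = 96951 W
P_out = η·P_in = 0.899 × 96951 = 87159 W
n = 1701 rpm
ω = 2π×1701/60 = 178.1 rad/s
τ = P_out/ω = 87159/178.1 = 489.4 N·m
In lb·ft: 489.4/1.356 = 361 lb·ft

361 lb·ft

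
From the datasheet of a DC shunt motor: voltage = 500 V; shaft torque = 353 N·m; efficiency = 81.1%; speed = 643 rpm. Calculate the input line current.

58.6 A

ω = 2π×643/60 = 67.33 rad/s; P_out = τω = 353 × 67.33 = 23767 W
P_in = P_out / η = 23767 / 0.811 = 29306 W
I = P_in / V = 29306 / 500 = 58.6 A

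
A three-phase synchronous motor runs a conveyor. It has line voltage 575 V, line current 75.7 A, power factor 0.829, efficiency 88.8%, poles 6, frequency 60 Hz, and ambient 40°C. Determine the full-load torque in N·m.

P_in = √3·V·I·cosφ = 1.732 × 575 × 75.7 × 0.829 = 62498 W
P_out = η·P_in = 0.888 × 62498 = 55498 W
n = n_s = 120×60/6 = 1200 rpm (synchronous)
ω = 2π×1200/60 = 125.7 rad/s
τ = P_out/ω = 55498/125.7 = 442 N·m

442 N·m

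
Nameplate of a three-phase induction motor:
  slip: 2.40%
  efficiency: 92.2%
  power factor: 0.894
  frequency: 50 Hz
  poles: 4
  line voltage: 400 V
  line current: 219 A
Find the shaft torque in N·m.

P_in = √3·V·I·cosφ = 1.732 × 400 × 219 × 0.894 = 135641 W
P_out = η·P_in = 0.922 × 135641 = 125061 W
n_s = 120×50/4 = 1500 rpm; n = 1500×(1−0.024) = 1464 rpm
ω = 2π×1464/60 = 153.3 rad/s
τ = P_out/ω = 125061/153.3 = 816 N·m

816 N·m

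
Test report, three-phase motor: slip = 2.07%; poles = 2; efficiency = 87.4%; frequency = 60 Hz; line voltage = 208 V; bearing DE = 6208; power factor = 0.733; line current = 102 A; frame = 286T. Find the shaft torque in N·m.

P_in = √3·V·I·cosφ = 1.732 × 208 × 102 × 0.733 = 26935 W
P_out = η·P_in = 0.874 × 26935 = 23541 W
n_s = 120×60/2 = 3600 rpm; n = 3600×(1−0.0207) = 3525 rpm
ω = 2π×3525/60 = 369.1 rad/s
τ = P_out/ω = 23541/369.1 = 63.8 N·m

63.8 N·m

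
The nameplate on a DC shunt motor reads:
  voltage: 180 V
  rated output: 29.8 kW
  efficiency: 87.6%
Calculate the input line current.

189 A

P_out = 29.8 kW = 29800 W
P_in = P_out / η = 29800 / 0.876 = 34018 W
I = P_in / V = 34018 / 180 = 189 A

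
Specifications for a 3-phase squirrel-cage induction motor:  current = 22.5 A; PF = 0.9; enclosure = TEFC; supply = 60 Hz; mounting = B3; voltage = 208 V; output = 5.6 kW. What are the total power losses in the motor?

1700 W

P_in = √3·V·I·cosφ = 1.732×208×22.5×0.9 = 7295 W
P_out = 5600 W
Losses = P_in − P_out = 7295 − 5600 = 1695 W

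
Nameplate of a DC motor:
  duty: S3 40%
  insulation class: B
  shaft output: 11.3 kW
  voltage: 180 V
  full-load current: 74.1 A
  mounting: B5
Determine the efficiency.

P_out = 11.3 kW = 11300 W
P_in = V·I = 180 × 74.1 = 13338 W
η = P_out / P_in = 11300 / 13338 = 0.847 = 84.7%

84.7 %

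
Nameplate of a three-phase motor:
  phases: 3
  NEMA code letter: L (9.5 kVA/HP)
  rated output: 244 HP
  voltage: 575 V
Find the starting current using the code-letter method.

2330 A

S_LR = 9.5 × 244 = 2318 kVA
I_LR = S_LR/(√3·V_L) = 2318000/(1.732×575) = 2330 A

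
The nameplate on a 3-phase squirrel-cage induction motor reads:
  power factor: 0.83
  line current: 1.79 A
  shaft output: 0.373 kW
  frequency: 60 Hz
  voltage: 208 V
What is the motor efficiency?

P_out = 0.373 kW = 373 W
P_in = √3·V_L·I_L·cosφ = 1.732 × 208 × 1.79 × 0.83 = 535 W
η = P_out / P_in = 373 / 535 = 0.697 = 69.7%

69.7 %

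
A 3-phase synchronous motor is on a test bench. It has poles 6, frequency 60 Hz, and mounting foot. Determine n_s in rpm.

n_s = 120f/p = 120×60/6 = 1200 rpm

1200 rpm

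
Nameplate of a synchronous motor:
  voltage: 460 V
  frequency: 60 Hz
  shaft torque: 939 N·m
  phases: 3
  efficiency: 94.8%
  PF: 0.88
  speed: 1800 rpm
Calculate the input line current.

ω = 2π×1800/60 = 188.5 rad/s; P_out = τω = 939 × 188.5 = 177002 W
P_in = P_out / η = 177002 / 0.948 = 186711 W
I_L = P_in / (√3·V_L·cosφ) = 186711 / (1.732 × 460 × 0.88) = 266 A

266 A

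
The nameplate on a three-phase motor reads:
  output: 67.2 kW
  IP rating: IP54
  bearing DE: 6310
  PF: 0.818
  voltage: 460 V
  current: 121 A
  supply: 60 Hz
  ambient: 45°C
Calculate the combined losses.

11700 W

P_in = √3·V·I·cosφ = 1.732×460×121×0.818 = 78858 W
P_out = 67200 W
Losses = P_in − P_out = 78858 − 67200 = 11658 W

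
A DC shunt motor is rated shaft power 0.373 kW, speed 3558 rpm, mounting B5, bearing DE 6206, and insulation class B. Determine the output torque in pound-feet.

ω = 2π × 3558/60 = 372.6 rad/s
τ = P/ω = 373/372.6 = 1.001 N·m
In lb·ft: 1.001/1.356 = 0.738 lb·ft

0.738 lb·ft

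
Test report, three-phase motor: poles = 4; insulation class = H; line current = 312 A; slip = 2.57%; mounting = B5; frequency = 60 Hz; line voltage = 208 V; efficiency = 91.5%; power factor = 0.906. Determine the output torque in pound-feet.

374 lb·ft

P_in = √3·V·I·cosφ = 1.732 × 208 × 312 × 0.906 = 101834 W
P_out = η·P_in = 0.915 × 101834 = 93178 W
n_s = 120×60/4 = 1800 rpm; n = 1800×(1−0.0257) = 1754 rpm
ω = 2π×1754/60 = 183.7 rad/s
τ = P_out/ω = 93178/183.7 = 507.2 N·m
In lb·ft: 507.2/1.356 = 374 lb·ft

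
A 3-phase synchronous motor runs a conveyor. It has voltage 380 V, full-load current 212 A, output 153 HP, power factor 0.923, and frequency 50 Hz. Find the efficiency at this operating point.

88.6 %

P_out = 153 × 746 = 114138 W
P_in = √3·V_L·I_L·cosφ = 1.732 × 380 × 212 × 0.923 = 128786 W
η = P_out / P_in = 114138 / 128786 = 0.886 = 88.6%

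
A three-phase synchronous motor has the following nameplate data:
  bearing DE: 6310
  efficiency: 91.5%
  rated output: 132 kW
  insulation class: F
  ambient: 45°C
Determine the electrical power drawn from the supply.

P_out = 132000 W
P_in = P_out/η = 132000/0.915 = 144262 W = 144 kW

144 kW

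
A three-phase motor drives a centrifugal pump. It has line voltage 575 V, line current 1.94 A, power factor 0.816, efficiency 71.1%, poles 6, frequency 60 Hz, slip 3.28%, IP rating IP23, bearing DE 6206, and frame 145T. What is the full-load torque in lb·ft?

6.8 lb·ft

P_in = √3·V·I·cosφ = 1.732 × 575 × 1.94 × 0.816 = 1577 W
P_out = η·P_in = 0.711 × 1577 = 1121 W
n_s = 120×60/6 = 1200 rpm; n = 1200×(1−0.0328) = 1161 rpm
ω = 2π×1161/60 = 121.6 rad/s
τ = P_out/ω = 1121/121.6 = 9.219 N·m
In lb·ft: 9.219/1.356 = 6.8 lb·ft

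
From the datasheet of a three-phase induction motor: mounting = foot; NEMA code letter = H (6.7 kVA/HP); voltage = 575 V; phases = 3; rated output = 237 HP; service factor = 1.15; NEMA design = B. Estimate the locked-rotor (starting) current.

1590 A

S_LR = 6.7 × 237 = 1587.9 kVA
I_LR = S_LR/(√3·V_L) = 1587900/(1.732×575) = 1590 A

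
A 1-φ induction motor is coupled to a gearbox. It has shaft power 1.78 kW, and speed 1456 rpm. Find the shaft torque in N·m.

11.7 N·m

ω = 2π × 1456/60 = 152.5 rad/s
τ = P/ω = 1780/152.5 = 11.7 N·m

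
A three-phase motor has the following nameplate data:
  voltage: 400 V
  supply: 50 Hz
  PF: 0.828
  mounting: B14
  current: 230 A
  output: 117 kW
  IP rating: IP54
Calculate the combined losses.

P_in = √3·V·I·cosφ = 1.732×400×230×0.828 = 131937 W
P_out = 117000 W
Losses = P_in − P_out = 131937 − 117000 = 14937 W

14900 W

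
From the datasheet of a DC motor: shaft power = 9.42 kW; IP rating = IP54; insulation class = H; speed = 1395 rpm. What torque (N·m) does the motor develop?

ω = 2π × 1395/60 = 146.1 rad/s
τ = P/ω = 9420/146.1 = 64.5 N·m

64.5 N·m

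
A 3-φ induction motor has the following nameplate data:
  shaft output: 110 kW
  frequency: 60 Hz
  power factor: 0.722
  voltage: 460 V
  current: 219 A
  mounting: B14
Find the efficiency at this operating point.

P_out = 110 kW = 110000 W
P_in = √3·V_L·I_L·cosφ = 1.732 × 460 × 219 × 0.722 = 125976 W
η = P_out / P_in = 110000 / 125976 = 0.873 = 87.3%

87.3 %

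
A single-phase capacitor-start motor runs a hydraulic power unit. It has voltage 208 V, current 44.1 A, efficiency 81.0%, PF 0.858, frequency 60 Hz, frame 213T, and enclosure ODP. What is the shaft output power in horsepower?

8.55 HP

P_in = V·I·cosφ = 208 × 44.1 × 0.858 = 7870 W
P_out = η·P_in = 0.81 × 7870 = 6375 W
= 6375/746 = 8.55 HP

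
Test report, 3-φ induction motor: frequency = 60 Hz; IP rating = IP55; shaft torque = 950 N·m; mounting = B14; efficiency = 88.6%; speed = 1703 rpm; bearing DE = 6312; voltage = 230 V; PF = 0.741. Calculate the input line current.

ω = 2π×1703/60 = 178.3 rad/s; P_out = τω = 950 × 178.3 = 169385 W
P_in = P_out / η = 169385 / 0.886 = 191179 W
I_L = P_in / (√3·V_L·cosφ) = 191179 / (1.732 × 230 × 0.741) = 648 A

648 A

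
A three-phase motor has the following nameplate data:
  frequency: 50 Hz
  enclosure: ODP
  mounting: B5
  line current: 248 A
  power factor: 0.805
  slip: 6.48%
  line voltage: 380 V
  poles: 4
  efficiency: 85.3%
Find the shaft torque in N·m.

P_in = √3·V·I·cosφ = 1.732 × 380 × 248 × 0.805 = 131395 W
P_out = η·P_in = 0.853 × 131395 = 112080 W
n_s = 120×50/4 = 1500 rpm; n = 1500×(1−0.0648) = 1403 rpm
ω = 2π×1403/60 = 146.9 rad/s
τ = P_out/ω = 112080/146.9 = 763 N·m

763 N·m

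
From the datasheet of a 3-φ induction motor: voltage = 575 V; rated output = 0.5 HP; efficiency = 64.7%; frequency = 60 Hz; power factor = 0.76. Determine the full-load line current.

0.762 A

P_out = 0.5 × 746 = 373 W
P_in = P_out / η = 373 / 0.647 = 577 W
I_L = P_in / (√3·V_L·cosφ) = 577 / (1.732 × 575 × 0.76) = 0.762 A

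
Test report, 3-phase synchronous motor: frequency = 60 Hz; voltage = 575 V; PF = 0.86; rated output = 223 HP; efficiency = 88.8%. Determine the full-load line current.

219 A

P_out = 223 × 746 = 166358 W
P_in = P_out / η = 166358 / 0.888 = 187340 W
I_L = P_in / (√3·V_L·cosφ) = 187340 / (1.732 × 575 × 0.86) = 219 A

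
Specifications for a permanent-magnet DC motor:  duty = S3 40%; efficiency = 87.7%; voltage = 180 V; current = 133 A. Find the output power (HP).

28.1 HP

P_in = V·I = 180 × 133 = 23940 W
P_out = η·P_in = 0.877 × 23940 = 20995 W
= 20995/746 = 28.1 HP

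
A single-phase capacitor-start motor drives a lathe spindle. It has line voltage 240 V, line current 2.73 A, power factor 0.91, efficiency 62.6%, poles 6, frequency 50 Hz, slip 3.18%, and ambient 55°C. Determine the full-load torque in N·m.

3.68 N·m

P_in = V·I·cosφ = 240 × 2.73 × 0.91 = 596 W
P_out = η·P_in = 0.626 × 596 = 373 W
n_s = 120×50/6 = 1000 rpm; n = 1000×(1−0.0318) = 968 rpm
ω = 2π×968/60 = 101.4 rad/s
τ = P_out/ω = 373/101.4 = 3.68 N·m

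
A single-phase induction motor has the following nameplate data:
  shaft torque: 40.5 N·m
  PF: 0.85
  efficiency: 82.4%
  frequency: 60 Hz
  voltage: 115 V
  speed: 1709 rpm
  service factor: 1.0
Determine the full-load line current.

ω = 2π×1709/60 = 179 rad/s; P_out = τω = 40.5 × 179 = 7250 W
P_in = P_out / η = 7250 / 0.824 = 8799 W
I = P_in / (V·cosφ) = 8799 / (115 × 0.85) = 90 A

90 A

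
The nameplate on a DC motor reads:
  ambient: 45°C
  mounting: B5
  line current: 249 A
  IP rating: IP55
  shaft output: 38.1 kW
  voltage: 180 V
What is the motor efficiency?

85.0 %

P_out = 38.1 kW = 38100 W
P_in = V·I = 180 × 249 = 44820 W
η = P_out / P_in = 38100 / 44820 = 0.850 = 85.0%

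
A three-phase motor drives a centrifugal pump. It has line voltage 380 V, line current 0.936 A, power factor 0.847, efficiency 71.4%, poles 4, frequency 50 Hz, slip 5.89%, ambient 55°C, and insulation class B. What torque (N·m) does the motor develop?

2.52 N·m

P_in = √3·V·I·cosφ = 1.732 × 380 × 0.936 × 0.847 = 522 W
P_out = η·P_in = 0.714 × 522 = 373 W
n_s = 120×50/4 = 1500 rpm; n = 1500×(1−0.0589) = 1412 rpm
ω = 2π×1412/60 = 147.9 rad/s
τ = P_out/ω = 373/147.9 = 2.52 N·m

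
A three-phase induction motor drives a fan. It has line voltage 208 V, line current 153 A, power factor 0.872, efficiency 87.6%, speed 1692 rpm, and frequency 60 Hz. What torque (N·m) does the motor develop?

P_in = √3·V·I·cosφ = 1.732 × 208 × 153 × 0.872 = 48064 W
P_out = η·P_in = 0.876 × 48064 = 42104 W
n = 1692 rpm
ω = 2π×1692/60 = 177.2 rad/s
τ = P_out/ω = 42104/177.2 = 238 N·m

238 N·m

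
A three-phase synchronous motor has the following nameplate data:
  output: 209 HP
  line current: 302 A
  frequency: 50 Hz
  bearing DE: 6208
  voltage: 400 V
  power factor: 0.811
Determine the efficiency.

91.9 %

P_out = 209 × 746 = 155914 W
P_in = √3·V_L·I_L·cosφ = 1.732 × 400 × 302 × 0.811 = 169682 W
η = P_out / P_in = 155914 / 169682 = 0.919 = 91.9%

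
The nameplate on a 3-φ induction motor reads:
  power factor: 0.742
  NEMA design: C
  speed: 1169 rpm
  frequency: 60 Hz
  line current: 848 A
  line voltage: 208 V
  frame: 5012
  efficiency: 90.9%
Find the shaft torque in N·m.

1680 N·m

P_in = √3·V·I·cosφ = 1.732 × 208 × 848 × 0.742 = 226679 W
P_out = η·P_in = 0.909 × 226679 = 206051 W
n = 1169 rpm
ω = 2π×1169/60 = 122.4 rad/s
τ = P_out/ω = 206051/122.4 = 1680 N·m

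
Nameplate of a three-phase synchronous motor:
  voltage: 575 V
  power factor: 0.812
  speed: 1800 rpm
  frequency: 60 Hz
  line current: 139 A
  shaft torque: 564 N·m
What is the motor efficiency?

94.6 %

ω = 2π × 1800/60 = 188.5 rad/s; P_out = τω = 564 × 188.5 = 106314 W
P_in = √3·V_L·I_L·cosφ = 1.732 × 575 × 139 × 0.812 = 112405 W
η = P_out / P_in = 106314 / 112405 = 0.946 = 94.6%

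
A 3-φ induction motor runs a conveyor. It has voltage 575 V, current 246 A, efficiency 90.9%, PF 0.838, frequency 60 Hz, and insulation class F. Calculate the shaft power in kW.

187 kW

P_in = √3·V·I·cosφ = 1.732 × 575 × 246 × 0.838 = 205303 W
P_out = η·P_in = 0.909 × 205303 = 186620 W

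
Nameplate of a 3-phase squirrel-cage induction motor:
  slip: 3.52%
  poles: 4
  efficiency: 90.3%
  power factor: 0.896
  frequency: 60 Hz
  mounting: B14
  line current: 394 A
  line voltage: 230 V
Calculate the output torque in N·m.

P_in = √3·V·I·cosφ = 1.732 × 230 × 394 × 0.896 = 140631 W
P_out = η·P_in = 0.903 × 140631 = 126990 W
n_s = 120×60/4 = 1800 rpm; n = 1800×(1−0.0352) = 1737 rpm
ω = 2π×1737/60 = 181.9 rad/s
τ = P_out/ω = 126990/181.9 = 698 N·m

698 N·m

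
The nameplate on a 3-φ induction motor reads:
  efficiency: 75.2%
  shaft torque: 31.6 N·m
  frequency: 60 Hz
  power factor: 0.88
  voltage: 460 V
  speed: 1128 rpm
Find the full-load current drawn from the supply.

7.08 A

ω = 2π×1128/60 = 118.1 rad/s; P_out = τω = 31.6 × 118.1 = 3732 W
P_in = P_out / η = 3732 / 0.752 = 4963 W
I_L = P_in / (√3·V_L·cosφ) = 4963 / (1.732 × 460 × 0.88) = 7.08 A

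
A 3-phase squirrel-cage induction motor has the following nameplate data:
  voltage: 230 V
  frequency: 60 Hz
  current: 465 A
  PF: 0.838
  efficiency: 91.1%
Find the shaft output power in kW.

P_in = √3·V·I·cosφ = 1.732 × 230 × 465 × 0.838 = 155229 W
P_out = η·P_in = 0.911 × 155229 = 141414 W

141 kW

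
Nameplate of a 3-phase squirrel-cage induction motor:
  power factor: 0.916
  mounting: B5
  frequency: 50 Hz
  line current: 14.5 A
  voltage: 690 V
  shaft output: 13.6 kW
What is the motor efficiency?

P_out = 13.6 kW = 13600 W
P_in = √3·V_L·I_L·cosφ = 1.732 × 690 × 14.5 × 0.916 = 15873 W
η = P_out / P_in = 13600 / 15873 = 0.857 = 85.7%

85.7 %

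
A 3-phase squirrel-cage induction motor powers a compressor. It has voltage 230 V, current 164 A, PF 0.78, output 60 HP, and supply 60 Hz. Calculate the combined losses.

6.2 kW

P_in = √3·V·I·cosφ = 1.732×230×164×0.78 = 50958 W
P_out = 60×746 = 44760 W
Losses = P_in − P_out = 50958 − 44760 = 6198 W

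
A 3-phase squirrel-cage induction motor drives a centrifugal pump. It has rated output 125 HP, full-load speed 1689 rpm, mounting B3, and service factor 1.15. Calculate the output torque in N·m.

527 N·m

P_out = 125 × 746 = 93250 W
ω = 2π × 1689/60 = 176.9 rad/s
τ = P_out/ω = 93250/176.9 = 527 N·m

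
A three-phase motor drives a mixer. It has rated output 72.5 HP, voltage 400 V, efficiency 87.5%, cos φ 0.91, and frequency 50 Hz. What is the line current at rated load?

P_out = 72.5 × 746 = 54085 W
P_in = P_out / η = 54085 / 0.875 = 61811 W
I_L = P_in / (√3·V_L·cosφ) = 61811 / (1.732 × 400 × 0.91) = 98 A

98 A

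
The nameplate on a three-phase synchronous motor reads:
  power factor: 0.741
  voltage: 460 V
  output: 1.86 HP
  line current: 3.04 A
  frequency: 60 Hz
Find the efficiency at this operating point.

77.3 %

P_out = 1.86 × 746 = 1388 W
P_in = √3·V_L·I_L·cosφ = 1.732 × 460 × 3.04 × 0.741 = 1795 W
η = P_out / P_in = 1388 / 1795 = 0.773 = 77.3%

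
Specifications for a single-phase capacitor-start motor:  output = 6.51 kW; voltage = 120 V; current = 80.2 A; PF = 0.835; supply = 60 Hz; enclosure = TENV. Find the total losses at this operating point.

1530 W

P_in = V·I·cosφ = 120×80.2×0.835 = 8036 W
P_out = 6510 W
Losses = P_in − P_out = 8036 − 6510 = 1526 W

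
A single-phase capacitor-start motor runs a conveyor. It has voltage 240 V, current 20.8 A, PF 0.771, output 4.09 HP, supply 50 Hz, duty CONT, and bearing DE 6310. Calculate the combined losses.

798 W

P_in = V·I·cosφ = 240×20.8×0.771 = 3849 W
P_out = 4.09×746 = 3051 W
Losses = P_in − P_out = 3849 − 3051 = 798 W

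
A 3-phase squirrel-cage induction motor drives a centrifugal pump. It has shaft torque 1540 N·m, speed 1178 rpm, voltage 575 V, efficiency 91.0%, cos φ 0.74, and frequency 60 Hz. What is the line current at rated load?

283 A

ω = 2π×1178/60 = 123.4 rad/s; P_out = τω = 1540 × 123.4 = 190036 W
P_in = P_out / η = 190036 / 0.910 = 208831 W
I_L = P_in / (√3·V_L·cosφ) = 208831 / (1.732 × 575 × 0.74) = 283 A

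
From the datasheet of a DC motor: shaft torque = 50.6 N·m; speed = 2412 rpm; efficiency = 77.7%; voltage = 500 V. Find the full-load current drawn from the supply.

ω = 2π×2412/60 = 252.6 rad/s; P_out = τω = 50.6 × 252.6 = 12782 W
P_in = P_out / η = 12782 / 0.777 = 16450 W
I = P_in / V = 16450 / 500 = 32.9 A

32.9 A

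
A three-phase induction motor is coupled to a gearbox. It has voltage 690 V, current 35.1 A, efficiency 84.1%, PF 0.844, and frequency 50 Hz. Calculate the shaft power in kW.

29.8 kW

P_in = √3·V·I·cosφ = 1.732 × 690 × 35.1 × 0.844 = 35404 W
P_out = η·P_in = 0.841 × 35404 = 29775 W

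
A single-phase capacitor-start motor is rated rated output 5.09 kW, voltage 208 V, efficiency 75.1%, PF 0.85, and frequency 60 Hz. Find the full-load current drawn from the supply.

38.3 A

P_out = 5.09 kW = 5090 W
P_in = P_out / η = 5090 / 0.751 = 6778 W
I = P_in / (V·cosφ) = 6778 / (208 × 0.85) = 38.3 A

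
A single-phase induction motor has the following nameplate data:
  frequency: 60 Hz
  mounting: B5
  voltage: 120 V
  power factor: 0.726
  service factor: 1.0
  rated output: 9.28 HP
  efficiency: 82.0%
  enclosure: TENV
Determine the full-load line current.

96.9 A

P_out = 9.28 × 746 = 6923 W
P_in = P_out / η = 6923 / 0.820 = 8443 W
I = P_in / (V·cosφ) = 8443 / (120 × 0.726) = 96.9 A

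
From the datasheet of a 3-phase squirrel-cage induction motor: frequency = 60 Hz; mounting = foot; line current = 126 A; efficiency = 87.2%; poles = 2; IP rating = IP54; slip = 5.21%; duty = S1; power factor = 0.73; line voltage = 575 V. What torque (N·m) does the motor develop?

224 N·m

P_in = √3·V·I·cosφ = 1.732 × 575 × 126 × 0.73 = 91603 W
P_out = η·P_in = 0.872 × 91603 = 79878 W
n_s = 120×60/2 = 3600 rpm; n = 3600×(1−0.0521) = 3412 rpm
ω = 2π×3412/60 = 357.3 rad/s
τ = P_out/ω = 79878/357.3 = 224 N·m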